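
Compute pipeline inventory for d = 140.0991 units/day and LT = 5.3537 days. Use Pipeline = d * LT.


Pipeline = 140.0991 * 5.3537 = 750.0486

750.0486 units


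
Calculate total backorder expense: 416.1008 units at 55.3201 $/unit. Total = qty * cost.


Total = 416.1008 * 55.3201 = 23018.7379

23018.7379 $


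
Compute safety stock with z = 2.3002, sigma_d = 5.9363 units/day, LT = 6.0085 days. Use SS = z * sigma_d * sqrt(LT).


sqrt(LT) = sqrt(6.0085) = 2.4512
SS = 2.3002 * 5.9363 * 2.4512 = 33.4707

33.4707 units


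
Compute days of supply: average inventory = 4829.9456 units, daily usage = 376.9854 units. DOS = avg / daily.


DOS = 4829.9456 / 376.9854 = 12.8120

12.8120 days


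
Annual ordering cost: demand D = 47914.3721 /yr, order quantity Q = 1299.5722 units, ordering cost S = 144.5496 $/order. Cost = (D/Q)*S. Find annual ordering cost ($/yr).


Number of orders = D/Q = 36.8693
Cost = 36.8693 * 144.5496 = 5329.4487

5329.4487 $/yr


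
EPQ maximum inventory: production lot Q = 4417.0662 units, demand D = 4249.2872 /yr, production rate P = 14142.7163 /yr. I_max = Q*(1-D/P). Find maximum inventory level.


D/P = 0.3005
1 - D/P = 0.6995
I_max = 4417.0662 * 0.6995 = 3089.9249

3089.9249 units


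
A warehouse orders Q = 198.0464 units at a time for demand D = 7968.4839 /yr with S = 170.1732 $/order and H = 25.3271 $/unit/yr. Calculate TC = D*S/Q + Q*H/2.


Ordering cost = D*S/Q = 6846.9935
Holding cost = Q*H/2 = 2507.9705
TC = 6846.9935 + 2507.9705 = 9354.9639

9354.9639 $/yr


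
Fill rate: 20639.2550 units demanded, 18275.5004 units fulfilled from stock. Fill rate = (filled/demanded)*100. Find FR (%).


FR = 18275.5004 / 20639.2550 * 100 = 88.5473

88.5473%


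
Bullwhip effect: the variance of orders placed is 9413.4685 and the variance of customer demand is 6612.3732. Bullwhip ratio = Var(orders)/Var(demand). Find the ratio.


BW = 9413.4685 / 6612.3732 = 1.4236

1.4236


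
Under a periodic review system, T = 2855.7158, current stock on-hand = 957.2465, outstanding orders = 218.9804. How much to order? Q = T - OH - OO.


Inventory position = OH + OO = 957.2465 + 218.9804 = 1176.2269
Q = 2855.7158 - 1176.2269 = 1679.4889

1679.4889 units


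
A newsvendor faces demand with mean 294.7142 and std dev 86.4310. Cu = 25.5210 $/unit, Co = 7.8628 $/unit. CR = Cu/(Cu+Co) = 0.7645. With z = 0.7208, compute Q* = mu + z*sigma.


CR = Cu/(Cu+Co) = 25.5210/(25.5210+7.8628) = 0.7645
z = 0.7208
Q* = 294.7142 + 0.7208 * 86.4310 = 357.0137

357.0137 units


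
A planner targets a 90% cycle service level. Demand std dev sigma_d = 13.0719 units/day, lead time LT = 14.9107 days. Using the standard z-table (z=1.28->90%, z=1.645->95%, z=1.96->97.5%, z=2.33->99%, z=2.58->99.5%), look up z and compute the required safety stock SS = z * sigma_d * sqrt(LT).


From the table, SL = 90% corresponds to z = 1.28
sqrt(LT) = sqrt(14.9107) = 3.8614
SS = 1.28 * 13.0719 * 3.8614 = 64.6097

64.6097 units


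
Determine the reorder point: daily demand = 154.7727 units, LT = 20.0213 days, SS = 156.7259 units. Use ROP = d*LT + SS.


d*LT = 154.7727 * 20.0213 = 3098.7507
ROP = 3098.7507 + 156.7259 = 3255.4766

3255.4766 units


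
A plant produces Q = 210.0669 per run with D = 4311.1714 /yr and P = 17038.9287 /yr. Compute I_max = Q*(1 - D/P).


D/P = 0.2530
1 - D/P = 0.7470
I_max = 210.0669 * 0.7470 = 156.9160

156.9160 units


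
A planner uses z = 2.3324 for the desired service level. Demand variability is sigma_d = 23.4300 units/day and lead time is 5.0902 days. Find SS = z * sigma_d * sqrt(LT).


sqrt(LT) = sqrt(5.0902) = 2.2561
SS = 2.3324 * 23.4300 * 2.2561 = 123.2942

123.2942 units


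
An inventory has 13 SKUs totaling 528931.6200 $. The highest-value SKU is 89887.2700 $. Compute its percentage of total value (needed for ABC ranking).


Top item = 89887.2700
Total = 528931.6200
Percentage = 89887.2700 / 528931.6200 * 100 = 16.9941

16.9941%


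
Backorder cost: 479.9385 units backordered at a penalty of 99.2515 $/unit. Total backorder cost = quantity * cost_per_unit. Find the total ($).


Total = 479.9385 * 99.2515 = 47634.6160

47634.6160 $


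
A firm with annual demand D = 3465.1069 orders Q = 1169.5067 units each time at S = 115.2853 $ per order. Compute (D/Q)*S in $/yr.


Number of orders = D/Q = 2.9629
Cost = 2.9629 * 115.2853 = 341.5764

341.5764 $/yr


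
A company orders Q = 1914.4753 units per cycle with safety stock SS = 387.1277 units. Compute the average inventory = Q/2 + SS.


Q/2 = 957.2377
Avg = 957.2377 + 387.1277 = 1344.3654

1344.3654 units


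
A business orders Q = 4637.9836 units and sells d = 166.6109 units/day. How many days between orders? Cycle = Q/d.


Cycle = 4637.9836 / 166.6109 = 27.8372

27.8372 days


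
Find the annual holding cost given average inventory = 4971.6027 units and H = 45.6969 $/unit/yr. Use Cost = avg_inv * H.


Cost = 4971.6027 * 45.6969 = 227186.8314

227186.8314 $/yr


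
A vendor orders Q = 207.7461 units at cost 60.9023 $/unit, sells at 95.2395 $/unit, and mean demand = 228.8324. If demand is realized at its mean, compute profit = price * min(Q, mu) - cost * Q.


Sales at mu = min(207.7461, 228.8324) = 207.7461
Revenue = 95.2395 * 207.7461 = 19785.6347
Total cost = 60.9023 * 207.7461 = 12652.2153
Profit = 19785.6347 - 12652.2153 = 7133.4194

7133.4194 $


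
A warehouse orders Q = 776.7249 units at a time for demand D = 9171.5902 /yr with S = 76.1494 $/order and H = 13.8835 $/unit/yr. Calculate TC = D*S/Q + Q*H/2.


Ordering cost = D*S/Q = 899.1743
Holding cost = Q*H/2 = 5391.8301
TC = 899.1743 + 5391.8301 = 6291.0044

6291.0044 $/yr


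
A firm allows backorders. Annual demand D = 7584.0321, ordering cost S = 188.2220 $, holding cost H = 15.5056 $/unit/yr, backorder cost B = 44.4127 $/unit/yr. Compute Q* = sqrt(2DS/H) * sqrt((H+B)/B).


sqrt(2DS/H) = 429.0975
sqrt((H+B)/B) = 1.1615
Q* = 429.0975 * 1.1615 = 498.4047

498.4047 units


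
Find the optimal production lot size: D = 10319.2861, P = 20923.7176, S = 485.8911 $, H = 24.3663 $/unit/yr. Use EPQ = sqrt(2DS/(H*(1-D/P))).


1 - D/P = 1 - 0.4932 = 0.5068
H*(1-D/P) = 12.3492
2DS = 10028098.5487
EPQ = sqrt(812045.6889) = 901.1358

901.1358 units


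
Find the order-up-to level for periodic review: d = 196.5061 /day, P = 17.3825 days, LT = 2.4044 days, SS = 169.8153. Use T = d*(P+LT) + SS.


P + LT = 19.7869
d*(P+LT) = 196.5061 * 19.7869 = 3888.2466
T = 3888.2466 + 169.8153 = 4058.0619

4058.0619 units


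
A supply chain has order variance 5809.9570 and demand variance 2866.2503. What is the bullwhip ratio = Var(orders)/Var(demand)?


BW = 5809.9570 / 2866.2503 = 2.0270

2.0270


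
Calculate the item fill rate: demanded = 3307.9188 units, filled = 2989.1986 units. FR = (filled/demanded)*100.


FR = 2989.1986 / 3307.9188 * 100 = 90.3649

90.3649%


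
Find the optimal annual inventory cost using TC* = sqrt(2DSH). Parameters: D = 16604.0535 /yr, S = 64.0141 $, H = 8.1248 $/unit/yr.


2*D*S*H = 17271594.8863
TC* = sqrt(17271594.8863) = 4155.9108

4155.9108 $/yr


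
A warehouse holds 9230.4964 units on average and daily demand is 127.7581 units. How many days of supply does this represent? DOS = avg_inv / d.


DOS = 9230.4964 / 127.7581 = 72.2498

72.2498 days


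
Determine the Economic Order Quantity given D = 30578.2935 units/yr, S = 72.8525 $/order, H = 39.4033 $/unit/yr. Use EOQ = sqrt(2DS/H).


2*D*S = 2 * 30578.2935 * 72.8525 = 4455410.2544
2*D*S/H = 113072.0080
EOQ = sqrt(113072.0080) = 336.2618

336.2618 units


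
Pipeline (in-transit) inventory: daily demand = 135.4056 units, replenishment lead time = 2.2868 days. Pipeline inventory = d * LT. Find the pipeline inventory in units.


Pipeline = 135.4056 * 2.2868 = 309.6455

309.6455 units


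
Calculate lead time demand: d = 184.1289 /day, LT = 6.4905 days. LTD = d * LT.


LTD = 184.1289 * 6.4905 = 1195.0886

1195.0886 units


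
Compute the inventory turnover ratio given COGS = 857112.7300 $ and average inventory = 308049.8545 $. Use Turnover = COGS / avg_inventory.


Turnover = 857112.7300 / 308049.8545 = 2.7824

2.7824


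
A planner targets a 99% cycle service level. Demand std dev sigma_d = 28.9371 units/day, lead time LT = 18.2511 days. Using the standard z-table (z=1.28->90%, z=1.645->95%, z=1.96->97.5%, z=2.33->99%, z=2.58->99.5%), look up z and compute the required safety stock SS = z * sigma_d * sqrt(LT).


From the table, SL = 99% corresponds to z = 2.33
sqrt(LT) = sqrt(18.2511) = 4.2721
SS = 2.33 * 28.9371 * 4.2721 = 288.0418

288.0418 units


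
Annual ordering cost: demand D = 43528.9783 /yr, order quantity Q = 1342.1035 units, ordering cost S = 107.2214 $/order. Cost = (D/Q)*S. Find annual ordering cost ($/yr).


Number of orders = D/Q = 32.4334
Cost = 32.4334 * 107.2214 = 3477.5544

3477.5544 $/yr


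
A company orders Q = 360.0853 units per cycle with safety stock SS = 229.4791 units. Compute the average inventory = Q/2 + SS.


Q/2 = 180.0427
Avg = 180.0427 + 229.4791 = 409.5217

409.5217 units


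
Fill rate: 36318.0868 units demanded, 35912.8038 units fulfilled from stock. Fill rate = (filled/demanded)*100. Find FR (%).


FR = 35912.8038 / 36318.0868 * 100 = 98.8841

98.8841%


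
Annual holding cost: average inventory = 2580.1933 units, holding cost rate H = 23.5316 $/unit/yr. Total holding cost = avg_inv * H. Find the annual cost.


Cost = 2580.1933 * 23.5316 = 60716.0767

60716.0767 $/yr


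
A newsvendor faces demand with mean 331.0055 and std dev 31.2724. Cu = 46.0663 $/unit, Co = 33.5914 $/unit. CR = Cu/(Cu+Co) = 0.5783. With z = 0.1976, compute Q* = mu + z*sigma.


CR = Cu/(Cu+Co) = 46.0663/(46.0663+33.5914) = 0.5783
z = 0.1976
Q* = 331.0055 + 0.1976 * 31.2724 = 337.1849

337.1849 units


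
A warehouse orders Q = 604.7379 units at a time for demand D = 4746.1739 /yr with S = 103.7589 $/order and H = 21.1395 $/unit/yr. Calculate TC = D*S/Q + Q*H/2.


Ordering cost = D*S/Q = 814.3326
Holding cost = Q*H/2 = 6391.9284
TC = 814.3326 + 6391.9284 = 7206.2610

7206.2610 $/yr


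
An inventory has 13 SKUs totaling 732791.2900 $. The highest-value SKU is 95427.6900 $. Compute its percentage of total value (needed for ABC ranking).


Top item = 95427.6900
Total = 732791.2900
Percentage = 95427.6900 / 732791.2900 * 100 = 13.0225

13.0225%


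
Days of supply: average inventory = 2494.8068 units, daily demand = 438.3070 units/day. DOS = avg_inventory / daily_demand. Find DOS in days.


DOS = 2494.8068 / 438.3070 = 5.6919

5.6919 days


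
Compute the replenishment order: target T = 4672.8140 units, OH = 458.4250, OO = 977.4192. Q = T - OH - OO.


Inventory position = OH + OO = 458.4250 + 977.4192 = 1435.8442
Q = 4672.8140 - 1435.8442 = 3236.9698

3236.9698 units


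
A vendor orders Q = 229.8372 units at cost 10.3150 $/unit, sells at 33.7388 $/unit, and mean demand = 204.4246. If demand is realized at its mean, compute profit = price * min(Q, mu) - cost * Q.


Sales at mu = min(229.8372, 204.4246) = 204.4246
Revenue = 33.7388 * 204.4246 = 6897.0407
Total cost = 10.3150 * 229.8372 = 2370.7707
Profit = 6897.0407 - 2370.7707 = 4526.2700

4526.2700 $


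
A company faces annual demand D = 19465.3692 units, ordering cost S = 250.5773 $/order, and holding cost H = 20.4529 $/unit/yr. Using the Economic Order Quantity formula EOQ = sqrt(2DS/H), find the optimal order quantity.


2*D*S = 2 * 19465.3692 * 250.5773 = 9755159.3153
2*D*S/H = 476957.2684
EOQ = sqrt(476957.2684) = 690.6209

690.6209 units


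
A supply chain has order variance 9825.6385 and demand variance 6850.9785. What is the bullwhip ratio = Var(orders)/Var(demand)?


BW = 9825.6385 / 6850.9785 = 1.4342

1.4342


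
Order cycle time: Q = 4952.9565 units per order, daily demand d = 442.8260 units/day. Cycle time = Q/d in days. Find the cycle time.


Cycle = 4952.9565 / 442.8260 = 11.1849

11.1849 days


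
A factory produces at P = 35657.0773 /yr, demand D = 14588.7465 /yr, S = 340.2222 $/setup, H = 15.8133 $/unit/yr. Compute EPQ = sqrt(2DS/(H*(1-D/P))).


1 - D/P = 1 - 0.4091 = 0.5909
H*(1-D/P) = 9.3434
2DS = 9926830.8589
EPQ = sqrt(1062438.3183) = 1030.7465

1030.7465 units


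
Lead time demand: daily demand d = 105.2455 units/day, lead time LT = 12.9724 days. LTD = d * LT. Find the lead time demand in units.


LTD = 105.2455 * 12.9724 = 1365.2867

1365.2867 units


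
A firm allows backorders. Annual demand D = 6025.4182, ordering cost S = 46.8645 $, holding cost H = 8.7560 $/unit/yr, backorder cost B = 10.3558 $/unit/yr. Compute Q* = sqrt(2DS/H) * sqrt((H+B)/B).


sqrt(2DS/H) = 253.9672
sqrt((H+B)/B) = 1.3585
Q* = 253.9672 * 1.3585 = 345.0140

345.0140 units


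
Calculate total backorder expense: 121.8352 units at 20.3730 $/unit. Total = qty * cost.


Total = 121.8352 * 20.3730 = 2482.1485

2482.1485 $


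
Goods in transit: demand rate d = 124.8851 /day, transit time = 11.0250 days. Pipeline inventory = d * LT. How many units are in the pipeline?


Pipeline = 124.8851 * 11.0250 = 1376.8582

1376.8582 units


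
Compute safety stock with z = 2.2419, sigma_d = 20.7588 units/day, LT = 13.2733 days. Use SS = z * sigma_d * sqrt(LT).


sqrt(LT) = sqrt(13.2733) = 3.6433
SS = 2.2419 * 20.7588 * 3.6433 = 169.5540

169.5540 units


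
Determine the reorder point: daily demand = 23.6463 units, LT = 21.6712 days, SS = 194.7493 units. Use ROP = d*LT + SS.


d*LT = 23.6463 * 21.6712 = 512.4437
ROP = 512.4437 + 194.7493 = 707.1930

707.1930 units


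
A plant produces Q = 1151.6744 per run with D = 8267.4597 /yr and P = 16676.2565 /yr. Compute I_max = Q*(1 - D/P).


D/P = 0.4958
1 - D/P = 0.5042
I_max = 1151.6744 * 0.5042 = 580.7176

580.7176 units


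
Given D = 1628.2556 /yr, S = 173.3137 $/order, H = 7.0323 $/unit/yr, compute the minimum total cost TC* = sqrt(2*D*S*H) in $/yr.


2*D*S*H = 3969016.0917
TC* = sqrt(3969016.0917) = 1992.2390

1992.2390 $/yr


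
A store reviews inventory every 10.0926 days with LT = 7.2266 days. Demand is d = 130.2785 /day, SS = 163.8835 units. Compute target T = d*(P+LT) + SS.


P + LT = 17.3192
d*(P+LT) = 130.2785 * 17.3192 = 2256.3194
T = 2256.3194 + 163.8835 = 2420.2029

2420.2029 units


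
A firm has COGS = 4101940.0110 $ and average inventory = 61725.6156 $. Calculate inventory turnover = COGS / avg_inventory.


Turnover = 4101940.0110 / 61725.6156 = 66.4544

66.4544


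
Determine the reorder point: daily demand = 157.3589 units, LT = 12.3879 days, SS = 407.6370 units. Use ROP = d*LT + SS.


d*LT = 157.3589 * 12.3879 = 1949.3463
ROP = 1949.3463 + 407.6370 = 2356.9833

2356.9833 units


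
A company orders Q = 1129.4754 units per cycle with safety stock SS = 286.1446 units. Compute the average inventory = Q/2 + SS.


Q/2 = 564.7377
Avg = 564.7377 + 286.1446 = 850.8823

850.8823 units


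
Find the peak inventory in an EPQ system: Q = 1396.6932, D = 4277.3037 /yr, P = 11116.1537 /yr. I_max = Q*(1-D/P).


D/P = 0.3848
1 - D/P = 0.6152
I_max = 1396.6932 * 0.6152 = 859.2698

859.2698 units


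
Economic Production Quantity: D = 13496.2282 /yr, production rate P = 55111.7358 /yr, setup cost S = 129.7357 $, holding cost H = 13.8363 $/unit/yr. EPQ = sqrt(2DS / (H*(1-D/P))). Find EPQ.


1 - D/P = 1 - 0.2449 = 0.7551
H*(1-D/P) = 10.4479
2DS = 3501885.2258
EPQ = sqrt(335174.3931) = 578.9425

578.9425 units


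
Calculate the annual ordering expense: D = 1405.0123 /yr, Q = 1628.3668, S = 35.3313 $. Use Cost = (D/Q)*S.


Number of orders = D/Q = 0.8628
Cost = 0.8628 * 35.3313 = 30.4851

30.4851 $/yr


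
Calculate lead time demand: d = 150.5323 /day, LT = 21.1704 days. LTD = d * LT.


LTD = 150.5323 * 21.1704 = 3186.8290

3186.8290 units


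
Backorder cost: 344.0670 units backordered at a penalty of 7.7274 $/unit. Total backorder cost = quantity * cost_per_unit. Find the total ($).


Total = 344.0670 * 7.7274 = 2658.7433

2658.7433 $


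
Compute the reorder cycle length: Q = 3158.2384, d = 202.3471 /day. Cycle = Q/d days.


Cycle = 3158.2384 / 202.3471 = 15.6080

15.6080 days


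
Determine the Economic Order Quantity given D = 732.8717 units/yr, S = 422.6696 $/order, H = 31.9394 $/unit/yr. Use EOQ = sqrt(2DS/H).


2*D*S = 2 * 732.8717 * 422.6696 = 619525.1766
2*D*S/H = 19396.8946
EOQ = sqrt(19396.8946) = 139.2727

139.2727 units


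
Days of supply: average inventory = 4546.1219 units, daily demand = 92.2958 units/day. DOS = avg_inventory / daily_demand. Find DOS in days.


DOS = 4546.1219 / 92.2958 = 49.2560

49.2560 days


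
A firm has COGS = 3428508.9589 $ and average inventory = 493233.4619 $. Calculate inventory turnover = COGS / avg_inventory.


Turnover = 3428508.9589 / 493233.4619 = 6.9511

6.9511


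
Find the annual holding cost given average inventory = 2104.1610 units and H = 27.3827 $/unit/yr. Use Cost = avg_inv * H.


Cost = 2104.1610 * 27.3827 = 57617.6094

57617.6094 $/yr


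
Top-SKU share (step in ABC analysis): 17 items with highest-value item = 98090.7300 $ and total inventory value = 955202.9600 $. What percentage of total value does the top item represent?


Top item = 98090.7300
Total = 955202.9600
Percentage = 98090.7300 / 955202.9600 * 100 = 10.2691

10.2691%


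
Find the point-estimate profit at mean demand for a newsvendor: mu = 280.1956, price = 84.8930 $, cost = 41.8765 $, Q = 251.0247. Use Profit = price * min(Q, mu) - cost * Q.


Sales at mu = min(251.0247, 280.1956) = 251.0247
Revenue = 84.8930 * 251.0247 = 21310.2399
Total cost = 41.8765 * 251.0247 = 10512.0358
Profit = 21310.2399 - 10512.0358 = 10798.2040

10798.2040 $


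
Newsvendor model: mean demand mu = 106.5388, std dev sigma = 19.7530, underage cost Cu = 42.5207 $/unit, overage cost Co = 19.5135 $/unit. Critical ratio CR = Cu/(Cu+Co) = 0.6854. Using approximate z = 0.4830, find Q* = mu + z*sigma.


CR = Cu/(Cu+Co) = 42.5207/(42.5207+19.5135) = 0.6854
z = 0.4830
Q* = 106.5388 + 0.4830 * 19.7530 = 116.0795

116.0795 units


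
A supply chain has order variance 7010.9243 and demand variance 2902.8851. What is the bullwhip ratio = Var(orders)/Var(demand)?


BW = 7010.9243 / 2902.8851 = 2.4152

2.4152


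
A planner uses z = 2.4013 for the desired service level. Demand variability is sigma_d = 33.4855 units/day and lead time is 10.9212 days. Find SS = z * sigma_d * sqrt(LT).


sqrt(LT) = sqrt(10.9212) = 3.3047
SS = 2.4013 * 33.4855 * 3.3047 = 265.7287

265.7287 units


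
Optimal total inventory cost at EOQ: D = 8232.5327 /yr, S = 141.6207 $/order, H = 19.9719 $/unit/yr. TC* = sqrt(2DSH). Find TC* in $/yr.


2*D*S*H = 46570358.3360
TC* = sqrt(46570358.3360) = 6824.2478

6824.2478 $/yr


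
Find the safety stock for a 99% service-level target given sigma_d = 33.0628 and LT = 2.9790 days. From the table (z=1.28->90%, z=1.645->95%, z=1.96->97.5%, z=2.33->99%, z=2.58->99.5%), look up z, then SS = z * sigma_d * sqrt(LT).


From the table, SL = 99% corresponds to z = 2.33
sqrt(LT) = sqrt(2.9790) = 1.7260
SS = 2.33 * 33.0628 * 1.7260 = 132.9630

132.9630 units


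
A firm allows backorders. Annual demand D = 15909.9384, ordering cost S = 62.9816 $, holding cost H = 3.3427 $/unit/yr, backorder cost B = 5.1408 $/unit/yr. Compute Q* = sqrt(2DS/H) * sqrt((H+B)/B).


sqrt(2DS/H) = 774.2967
sqrt((H+B)/B) = 1.2846
Q* = 774.2967 * 1.2846 = 994.6713

994.6713 units


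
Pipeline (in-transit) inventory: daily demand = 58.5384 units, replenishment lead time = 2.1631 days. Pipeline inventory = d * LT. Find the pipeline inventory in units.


Pipeline = 58.5384 * 2.1631 = 126.6244

126.6244 units


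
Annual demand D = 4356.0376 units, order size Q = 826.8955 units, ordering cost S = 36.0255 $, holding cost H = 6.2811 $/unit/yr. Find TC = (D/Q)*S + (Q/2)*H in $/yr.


Ordering cost = D*S/Q = 189.7802
Holding cost = Q*H/2 = 2596.9067
TC = 189.7802 + 2596.9067 = 2786.6869

2786.6869 $/yr


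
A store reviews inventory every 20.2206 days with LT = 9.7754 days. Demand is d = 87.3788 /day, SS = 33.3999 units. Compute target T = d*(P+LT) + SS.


P + LT = 29.9960
d*(P+LT) = 87.3788 * 29.9960 = 2621.0145
T = 2621.0145 + 33.3999 = 2654.4144

2654.4144 units


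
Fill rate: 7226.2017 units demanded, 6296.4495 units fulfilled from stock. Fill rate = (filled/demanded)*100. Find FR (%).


FR = 6296.4495 / 7226.2017 * 100 = 87.1336

87.1336%


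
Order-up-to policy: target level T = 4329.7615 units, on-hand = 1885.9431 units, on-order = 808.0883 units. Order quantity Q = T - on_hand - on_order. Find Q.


Inventory position = OH + OO = 1885.9431 + 808.0883 = 2694.0314
Q = 4329.7615 - 2694.0314 = 1635.7301

1635.7301 units


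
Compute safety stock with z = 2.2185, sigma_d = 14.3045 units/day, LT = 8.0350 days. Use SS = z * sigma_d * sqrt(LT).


sqrt(LT) = sqrt(8.0350) = 2.8346
SS = 2.2185 * 14.3045 * 2.8346 = 89.9549

89.9549 units


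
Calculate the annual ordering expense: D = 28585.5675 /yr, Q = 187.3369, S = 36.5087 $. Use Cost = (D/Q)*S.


Number of orders = D/Q = 152.5891
Cost = 152.5891 * 36.5087 = 5570.8294

5570.8294 $/yr


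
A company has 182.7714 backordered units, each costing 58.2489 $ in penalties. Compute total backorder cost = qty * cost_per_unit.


Total = 182.7714 * 58.2489 = 10646.2330

10646.2330 $


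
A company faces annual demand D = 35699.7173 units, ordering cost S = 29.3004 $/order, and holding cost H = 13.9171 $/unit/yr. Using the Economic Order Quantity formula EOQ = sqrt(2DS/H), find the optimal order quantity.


2*D*S = 2 * 35699.7173 * 29.3004 = 2092031.9936
2*D*S/H = 150320.9716
EOQ = sqrt(150320.9716) = 387.7125

387.7125 units


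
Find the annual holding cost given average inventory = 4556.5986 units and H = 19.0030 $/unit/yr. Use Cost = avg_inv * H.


Cost = 4556.5986 * 19.0030 = 86589.0432

86589.0432 $/yr


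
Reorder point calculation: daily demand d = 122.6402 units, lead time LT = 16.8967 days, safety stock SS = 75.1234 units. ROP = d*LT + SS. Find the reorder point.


d*LT = 122.6402 * 16.8967 = 2072.2147
ROP = 2072.2147 + 75.1234 = 2147.3381

2147.3381 units


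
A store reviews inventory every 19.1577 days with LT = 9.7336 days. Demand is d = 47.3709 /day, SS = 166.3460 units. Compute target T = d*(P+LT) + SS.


P + LT = 28.8913
d*(P+LT) = 47.3709 * 28.8913 = 1368.6069
T = 1368.6069 + 166.3460 = 1534.9529

1534.9529 units


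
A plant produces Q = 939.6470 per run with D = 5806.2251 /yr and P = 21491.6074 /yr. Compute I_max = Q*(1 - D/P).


D/P = 0.2702
1 - D/P = 0.7298
I_max = 939.6470 * 0.7298 = 685.7897

685.7897 units


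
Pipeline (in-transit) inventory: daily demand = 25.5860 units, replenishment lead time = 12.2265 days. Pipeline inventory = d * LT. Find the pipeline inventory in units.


Pipeline = 25.5860 * 12.2265 = 312.8272

312.8272 units


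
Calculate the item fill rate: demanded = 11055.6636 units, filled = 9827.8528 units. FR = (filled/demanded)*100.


FR = 9827.8528 / 11055.6636 * 100 = 88.8943

88.8943%


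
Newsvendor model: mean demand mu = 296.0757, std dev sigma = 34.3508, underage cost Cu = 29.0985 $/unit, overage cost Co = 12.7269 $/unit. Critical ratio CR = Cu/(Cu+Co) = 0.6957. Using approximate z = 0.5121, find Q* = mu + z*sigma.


CR = Cu/(Cu+Co) = 29.0985/(29.0985+12.7269) = 0.6957
z = 0.5121
Q* = 296.0757 + 0.5121 * 34.3508 = 313.6667

313.6667 units


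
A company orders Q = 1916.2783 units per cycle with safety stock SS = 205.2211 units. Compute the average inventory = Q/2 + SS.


Q/2 = 958.1391
Avg = 958.1391 + 205.2211 = 1163.3602

1163.3602 units


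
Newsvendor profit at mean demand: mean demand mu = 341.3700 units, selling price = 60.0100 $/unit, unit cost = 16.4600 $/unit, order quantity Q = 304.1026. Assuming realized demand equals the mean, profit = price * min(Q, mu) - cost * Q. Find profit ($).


Sales at mu = min(304.1026, 341.3700) = 304.1026
Revenue = 60.0100 * 304.1026 = 18249.1970
Total cost = 16.4600 * 304.1026 = 5005.5288
Profit = 18249.1970 - 5005.5288 = 13243.6682

13243.6682 $


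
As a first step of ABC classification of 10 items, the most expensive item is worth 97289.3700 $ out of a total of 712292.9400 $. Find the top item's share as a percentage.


Top item = 97289.3700
Total = 712292.9400
Percentage = 97289.3700 / 712292.9400 * 100 = 13.6586

13.6586%


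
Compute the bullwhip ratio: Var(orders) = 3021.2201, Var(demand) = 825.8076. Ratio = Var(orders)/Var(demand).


BW = 3021.2201 / 825.8076 = 3.6585

3.6585


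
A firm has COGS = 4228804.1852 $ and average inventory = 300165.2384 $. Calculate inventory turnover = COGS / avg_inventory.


Turnover = 4228804.1852 / 300165.2384 = 14.0883

14.0883


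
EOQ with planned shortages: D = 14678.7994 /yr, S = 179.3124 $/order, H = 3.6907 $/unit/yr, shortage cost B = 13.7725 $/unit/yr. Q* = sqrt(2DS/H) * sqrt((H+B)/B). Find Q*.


sqrt(2DS/H) = 1194.2935
sqrt((H+B)/B) = 1.1260
Q* = 1194.2935 * 1.1260 = 1344.8275

1344.8275 units


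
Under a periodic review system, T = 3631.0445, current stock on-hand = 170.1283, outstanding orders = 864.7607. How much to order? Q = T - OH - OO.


Inventory position = OH + OO = 170.1283 + 864.7607 = 1034.8890
Q = 3631.0445 - 1034.8890 = 2596.1555

2596.1555 units


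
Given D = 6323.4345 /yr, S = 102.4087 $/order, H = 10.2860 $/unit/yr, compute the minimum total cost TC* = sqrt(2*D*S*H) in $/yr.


2*D*S*H = 13321906.8658
TC* = sqrt(13321906.8658) = 3649.9187

3649.9187 $/yr


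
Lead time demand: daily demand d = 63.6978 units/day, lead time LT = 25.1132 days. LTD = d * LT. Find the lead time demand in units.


LTD = 63.6978 * 25.1132 = 1599.6556

1599.6556 units


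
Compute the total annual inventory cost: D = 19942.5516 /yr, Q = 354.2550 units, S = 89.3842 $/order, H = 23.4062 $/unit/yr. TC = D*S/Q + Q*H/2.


Ordering cost = D*S/Q = 5031.8246
Holding cost = Q*H/2 = 4145.8817
TC = 5031.8246 + 4145.8817 = 9177.7063

9177.7063 $/yr


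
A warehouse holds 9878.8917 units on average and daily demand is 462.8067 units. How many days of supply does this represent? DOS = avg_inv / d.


DOS = 9878.8917 / 462.8067 = 21.3456

21.3456 days


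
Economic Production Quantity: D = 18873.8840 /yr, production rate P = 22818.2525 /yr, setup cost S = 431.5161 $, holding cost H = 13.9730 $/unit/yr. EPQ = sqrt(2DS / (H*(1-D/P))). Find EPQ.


1 - D/P = 1 - 0.8271 = 0.1729
H*(1-D/P) = 2.4154
2DS = 16288769.6311
EPQ = sqrt(6743781.9860) = 2596.8793

2596.8793 units


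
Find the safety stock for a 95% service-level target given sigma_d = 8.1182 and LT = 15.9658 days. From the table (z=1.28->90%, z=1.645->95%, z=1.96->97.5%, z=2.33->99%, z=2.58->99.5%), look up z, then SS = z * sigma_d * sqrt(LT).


From the table, SL = 95% corresponds to z = 1.645
sqrt(LT) = sqrt(15.9658) = 3.9957
SS = 1.645 * 8.1182 * 3.9957 = 53.3606

53.3606 units


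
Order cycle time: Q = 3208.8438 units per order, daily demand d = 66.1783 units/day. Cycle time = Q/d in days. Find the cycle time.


Cycle = 3208.8438 / 66.1783 = 48.4879

48.4879 days


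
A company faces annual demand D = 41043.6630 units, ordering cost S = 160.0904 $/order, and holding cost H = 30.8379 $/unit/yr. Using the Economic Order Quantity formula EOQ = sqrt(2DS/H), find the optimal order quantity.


2*D*S = 2 * 41043.6630 * 160.0904 = 13141392.8543
2*D*S/H = 426144.2204
EOQ = sqrt(426144.2204) = 652.7972

652.7972 units


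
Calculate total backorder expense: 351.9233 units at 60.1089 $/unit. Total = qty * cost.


Total = 351.9233 * 60.1089 = 21153.7224

21153.7224 $


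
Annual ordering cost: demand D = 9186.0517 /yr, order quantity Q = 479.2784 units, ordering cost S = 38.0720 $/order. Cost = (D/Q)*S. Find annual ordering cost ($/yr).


Number of orders = D/Q = 19.1664
Cost = 19.1664 * 38.0720 = 729.7040

729.7040 $/yr


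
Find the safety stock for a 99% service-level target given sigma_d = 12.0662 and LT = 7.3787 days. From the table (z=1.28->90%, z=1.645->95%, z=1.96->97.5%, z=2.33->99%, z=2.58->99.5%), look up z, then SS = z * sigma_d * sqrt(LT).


From the table, SL = 99% corresponds to z = 2.33
sqrt(LT) = sqrt(7.3787) = 2.7164
SS = 2.33 * 12.0662 * 2.7164 = 76.3689

76.3689 units


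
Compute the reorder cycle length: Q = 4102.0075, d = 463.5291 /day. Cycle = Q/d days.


Cycle = 4102.0075 / 463.5291 = 8.8495

8.8495 days


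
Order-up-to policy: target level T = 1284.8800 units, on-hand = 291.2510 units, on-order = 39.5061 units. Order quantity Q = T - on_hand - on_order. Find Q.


Inventory position = OH + OO = 291.2510 + 39.5061 = 330.7571
Q = 1284.8800 - 330.7571 = 954.1229

954.1229 units


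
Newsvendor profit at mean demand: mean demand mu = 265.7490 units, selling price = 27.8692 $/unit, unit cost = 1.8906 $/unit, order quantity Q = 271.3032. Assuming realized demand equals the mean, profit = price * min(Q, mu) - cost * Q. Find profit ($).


Sales at mu = min(271.3032, 265.7490) = 265.7490
Revenue = 27.8692 * 265.7490 = 7406.2120
Total cost = 1.8906 * 271.3032 = 512.9258
Profit = 7406.2120 - 512.9258 = 6893.2862

6893.2862 $


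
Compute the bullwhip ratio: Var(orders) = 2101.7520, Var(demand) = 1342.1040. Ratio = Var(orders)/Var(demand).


BW = 2101.7520 / 1342.1040 = 1.5660

1.5660


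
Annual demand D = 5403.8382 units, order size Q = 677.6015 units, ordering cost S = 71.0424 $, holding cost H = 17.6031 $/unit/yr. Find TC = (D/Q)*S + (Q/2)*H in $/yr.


Ordering cost = D*S/Q = 566.5596
Holding cost = Q*H/2 = 5963.9435
TC = 566.5596 + 5963.9435 = 6530.5031

6530.5031 $/yr


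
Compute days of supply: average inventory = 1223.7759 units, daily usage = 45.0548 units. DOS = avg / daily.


DOS = 1223.7759 / 45.0548 = 27.1619

27.1619 days


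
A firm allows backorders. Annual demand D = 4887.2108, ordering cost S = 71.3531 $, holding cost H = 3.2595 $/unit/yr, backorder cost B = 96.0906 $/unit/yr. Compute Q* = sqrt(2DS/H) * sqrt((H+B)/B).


sqrt(2DS/H) = 462.5689
sqrt((H+B)/B) = 1.0168
Q* = 462.5689 * 1.0168 = 470.3489

470.3489 units


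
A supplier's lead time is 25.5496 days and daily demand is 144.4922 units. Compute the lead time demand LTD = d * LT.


LTD = 144.4922 * 25.5496 = 3691.7179

3691.7179 units


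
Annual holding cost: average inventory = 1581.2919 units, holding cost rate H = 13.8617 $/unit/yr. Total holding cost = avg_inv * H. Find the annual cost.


Cost = 1581.2919 * 13.8617 = 21919.3939

21919.3939 $/yr


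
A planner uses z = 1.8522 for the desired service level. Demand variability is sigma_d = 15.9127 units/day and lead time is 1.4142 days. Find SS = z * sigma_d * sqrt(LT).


sqrt(LT) = sqrt(1.4142) = 1.1892
SS = 1.8522 * 15.9127 * 1.1892 = 35.0499

35.0499 units


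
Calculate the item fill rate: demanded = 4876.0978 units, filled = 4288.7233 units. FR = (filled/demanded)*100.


FR = 4288.7233 / 4876.0978 * 100 = 87.9540

87.9540%


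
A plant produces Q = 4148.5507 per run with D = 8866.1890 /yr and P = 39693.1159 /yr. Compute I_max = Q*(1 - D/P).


D/P = 0.2234
1 - D/P = 0.7766
I_max = 4148.5507 * 0.7766 = 3221.8954

3221.8954 units


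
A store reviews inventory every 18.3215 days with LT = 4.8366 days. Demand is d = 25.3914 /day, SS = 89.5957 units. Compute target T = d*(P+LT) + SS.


P + LT = 23.1581
d*(P+LT) = 25.3914 * 23.1581 = 588.0166
T = 588.0166 + 89.5957 = 677.6123

677.6123 units


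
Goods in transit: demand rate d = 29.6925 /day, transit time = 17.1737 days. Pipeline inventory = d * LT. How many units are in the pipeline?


Pipeline = 29.6925 * 17.1737 = 509.9301

509.9301 units


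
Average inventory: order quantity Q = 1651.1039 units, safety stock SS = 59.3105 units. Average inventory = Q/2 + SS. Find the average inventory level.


Q/2 = 825.5520
Avg = 825.5520 + 59.3105 = 884.8625

884.8625 units


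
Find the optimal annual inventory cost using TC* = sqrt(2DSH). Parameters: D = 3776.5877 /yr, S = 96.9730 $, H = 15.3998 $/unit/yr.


2*D*S*H = 11279646.3114
TC* = sqrt(11279646.3114) = 3358.5185

3358.5185 $/yr


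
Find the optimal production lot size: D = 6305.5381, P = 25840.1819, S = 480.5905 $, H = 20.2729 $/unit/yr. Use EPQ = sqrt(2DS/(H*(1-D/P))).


1 - D/P = 1 - 0.2440 = 0.7560
H*(1-D/P) = 15.3259
2DS = 6060763.4165
EPQ = sqrt(395459.0542) = 628.8554

628.8554 units


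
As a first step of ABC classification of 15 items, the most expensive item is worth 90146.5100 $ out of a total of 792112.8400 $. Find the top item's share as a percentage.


Top item = 90146.5100
Total = 792112.8400
Percentage = 90146.5100 / 792112.8400 * 100 = 11.3805

11.3805%


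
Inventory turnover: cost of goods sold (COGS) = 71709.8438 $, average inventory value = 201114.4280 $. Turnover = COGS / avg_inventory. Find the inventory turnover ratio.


Turnover = 71709.8438 / 201114.4280 = 0.3566

0.3566


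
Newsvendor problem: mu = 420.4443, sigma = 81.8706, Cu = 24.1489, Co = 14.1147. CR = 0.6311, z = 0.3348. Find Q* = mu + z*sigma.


CR = Cu/(Cu+Co) = 24.1489/(24.1489+14.1147) = 0.6311
z = 0.3348
Q* = 420.4443 + 0.3348 * 81.8706 = 447.8546

447.8546 units


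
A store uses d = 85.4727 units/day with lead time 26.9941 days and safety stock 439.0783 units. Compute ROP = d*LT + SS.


d*LT = 85.4727 * 26.9941 = 2307.2586
ROP = 2307.2586 + 439.0783 = 2746.3369

2746.3369 units


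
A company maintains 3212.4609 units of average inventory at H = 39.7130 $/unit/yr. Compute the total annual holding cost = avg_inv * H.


Cost = 3212.4609 * 39.7130 = 127576.4597

127576.4597 $/yr


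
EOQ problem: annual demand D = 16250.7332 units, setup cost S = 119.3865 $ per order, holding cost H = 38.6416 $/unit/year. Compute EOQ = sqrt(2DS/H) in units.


2*D*S = 2 * 16250.7332 * 119.3865 = 3880236.3184
2*D*S/H = 100416.0366
EOQ = sqrt(100416.0366) = 316.8849

316.8849 units


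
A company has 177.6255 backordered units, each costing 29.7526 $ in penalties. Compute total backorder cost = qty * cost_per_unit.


Total = 177.6255 * 29.7526 = 5284.8205

5284.8205 $


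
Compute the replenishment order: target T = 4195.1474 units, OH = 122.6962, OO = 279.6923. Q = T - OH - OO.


Inventory position = OH + OO = 122.6962 + 279.6923 = 402.3885
Q = 4195.1474 - 402.3885 = 3792.7589

3792.7589 units


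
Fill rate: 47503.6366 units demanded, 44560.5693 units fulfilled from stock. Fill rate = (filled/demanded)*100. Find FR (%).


FR = 44560.5693 / 47503.6366 * 100 = 93.8045

93.8045%


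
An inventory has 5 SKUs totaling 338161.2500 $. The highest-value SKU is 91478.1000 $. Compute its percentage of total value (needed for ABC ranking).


Top item = 91478.1000
Total = 338161.2500
Percentage = 91478.1000 / 338161.2500 * 100 = 27.0516

27.0516%


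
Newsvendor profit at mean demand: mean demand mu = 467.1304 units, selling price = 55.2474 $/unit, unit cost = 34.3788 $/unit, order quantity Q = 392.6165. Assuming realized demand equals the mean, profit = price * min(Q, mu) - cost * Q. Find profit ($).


Sales at mu = min(392.6165, 467.1304) = 392.6165
Revenue = 55.2474 * 392.6165 = 21691.0408
Total cost = 34.3788 * 392.6165 = 13497.6841
Profit = 21691.0408 - 13497.6841 = 8193.3567

8193.3567 $


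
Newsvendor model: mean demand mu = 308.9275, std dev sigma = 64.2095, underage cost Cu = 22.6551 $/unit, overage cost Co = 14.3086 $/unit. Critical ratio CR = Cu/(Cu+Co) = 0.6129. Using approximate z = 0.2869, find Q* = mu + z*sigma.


CR = Cu/(Cu+Co) = 22.6551/(22.6551+14.3086) = 0.6129
z = 0.2869
Q* = 308.9275 + 0.2869 * 64.2095 = 327.3492

327.3492 units


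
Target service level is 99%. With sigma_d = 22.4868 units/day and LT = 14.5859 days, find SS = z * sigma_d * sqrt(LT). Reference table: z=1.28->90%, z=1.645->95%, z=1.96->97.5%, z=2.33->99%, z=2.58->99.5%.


From the table, SL = 99% corresponds to z = 2.33
sqrt(LT) = sqrt(14.5859) = 3.8191
SS = 2.33 * 22.4868 * 3.8191 = 200.1014

200.1014 units


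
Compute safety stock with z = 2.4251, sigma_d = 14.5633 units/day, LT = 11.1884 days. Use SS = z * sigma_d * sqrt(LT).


sqrt(LT) = sqrt(11.1884) = 3.3449
SS = 2.4251 * 14.5633 * 3.3449 = 118.1336

118.1336 units


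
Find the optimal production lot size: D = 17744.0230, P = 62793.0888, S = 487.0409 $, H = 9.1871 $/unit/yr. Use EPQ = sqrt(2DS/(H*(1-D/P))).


1 - D/P = 1 - 0.2826 = 0.7174
H*(1-D/P) = 6.5910
2DS = 17284129.8631
EPQ = sqrt(2622377.0434) = 1619.3755

1619.3755 units


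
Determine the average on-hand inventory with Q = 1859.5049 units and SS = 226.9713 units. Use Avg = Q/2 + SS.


Q/2 = 929.7524
Avg = 929.7524 + 226.9713 = 1156.7237

1156.7237 units


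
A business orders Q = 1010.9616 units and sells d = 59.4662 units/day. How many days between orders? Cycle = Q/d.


Cycle = 1010.9616 / 59.4662 = 17.0006

17.0006 days


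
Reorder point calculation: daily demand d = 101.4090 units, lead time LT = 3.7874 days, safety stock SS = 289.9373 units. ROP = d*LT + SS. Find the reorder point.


d*LT = 101.4090 * 3.7874 = 384.0764
ROP = 384.0764 + 289.9373 = 674.0137

674.0137 units


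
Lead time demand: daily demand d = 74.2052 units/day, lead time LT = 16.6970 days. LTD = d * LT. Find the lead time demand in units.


LTD = 74.2052 * 16.6970 = 1239.0042

1239.0042 units


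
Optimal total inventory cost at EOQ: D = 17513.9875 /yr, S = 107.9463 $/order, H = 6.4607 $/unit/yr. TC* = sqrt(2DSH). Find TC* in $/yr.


2*D*S*H = 24428813.1216
TC* = sqrt(24428813.1216) = 4942.5513

4942.5513 $/yr


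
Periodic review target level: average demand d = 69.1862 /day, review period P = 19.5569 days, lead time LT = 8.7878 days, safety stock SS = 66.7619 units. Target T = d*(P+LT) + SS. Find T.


P + LT = 28.3447
d*(P+LT) = 69.1862 * 28.3447 = 1961.0621
T = 1961.0621 + 66.7619 = 2027.8240

2027.8240 units


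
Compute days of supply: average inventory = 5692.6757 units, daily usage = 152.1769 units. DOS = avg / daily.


DOS = 5692.6757 / 152.1769 = 37.4083

37.4083 days


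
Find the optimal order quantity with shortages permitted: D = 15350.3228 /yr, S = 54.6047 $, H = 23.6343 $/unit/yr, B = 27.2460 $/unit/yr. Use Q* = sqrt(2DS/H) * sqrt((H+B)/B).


sqrt(2DS/H) = 266.3283
sqrt((H+B)/B) = 1.3665
Q* = 266.3283 * 1.3665 = 363.9493

363.9493 units


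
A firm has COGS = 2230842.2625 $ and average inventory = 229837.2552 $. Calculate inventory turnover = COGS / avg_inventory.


Turnover = 2230842.2625 / 229837.2552 = 9.7062

9.7062


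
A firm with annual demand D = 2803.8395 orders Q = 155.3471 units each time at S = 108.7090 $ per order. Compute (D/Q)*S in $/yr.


Number of orders = D/Q = 18.0489
Cost = 18.0489 * 108.7090 = 1962.0745

1962.0745 $/yr


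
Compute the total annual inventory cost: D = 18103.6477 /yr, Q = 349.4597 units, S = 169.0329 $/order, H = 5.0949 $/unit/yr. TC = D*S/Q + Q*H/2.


Ordering cost = D*S/Q = 8756.6952
Holding cost = Q*H/2 = 890.2311
TC = 8756.6952 + 890.2311 = 9646.9263

9646.9263 $/yr


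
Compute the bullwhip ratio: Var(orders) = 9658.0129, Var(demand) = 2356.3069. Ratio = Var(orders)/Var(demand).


BW = 9658.0129 / 2356.3069 = 4.0988

4.0988


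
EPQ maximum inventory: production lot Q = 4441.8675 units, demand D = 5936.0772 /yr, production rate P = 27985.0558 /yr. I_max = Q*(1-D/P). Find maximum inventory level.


D/P = 0.2121
1 - D/P = 0.7879
I_max = 4441.8675 * 0.7879 = 3499.6765

3499.6765 units


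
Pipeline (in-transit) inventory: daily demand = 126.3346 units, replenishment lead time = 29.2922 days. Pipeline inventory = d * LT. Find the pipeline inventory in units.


Pipeline = 126.3346 * 29.2922 = 3700.6184

3700.6184 units


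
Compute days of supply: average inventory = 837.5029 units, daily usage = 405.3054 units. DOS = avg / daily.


DOS = 837.5029 / 405.3054 = 2.0664

2.0664 days
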